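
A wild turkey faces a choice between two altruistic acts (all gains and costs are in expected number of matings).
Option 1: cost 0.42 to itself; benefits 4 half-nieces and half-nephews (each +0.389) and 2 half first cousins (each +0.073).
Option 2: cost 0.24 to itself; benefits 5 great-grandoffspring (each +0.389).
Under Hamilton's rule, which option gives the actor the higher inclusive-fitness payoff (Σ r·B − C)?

Option 1: r to a half-niece or half-nephew = 0.125.
Option 1: r to a half first cousin = 0.0625.
Option 1: Σ r·B − C = (4·0.125·0.389 + 2·0.0625·0.073) − 0.42 = -0.216375.
Option 2: r to a great-grandoffspring = 0.125.
Option 2: Σ r·B − C = (5·0.125·0.389) − 0.24 = 0.003125.
Option 2 has the higher net inclusive-fitness payoff.

Option 2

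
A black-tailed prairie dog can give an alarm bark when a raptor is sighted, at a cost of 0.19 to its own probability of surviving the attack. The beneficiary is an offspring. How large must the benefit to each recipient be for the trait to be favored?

0.38

r to an offspring = 1/2 (one parent–offspring link: r = (1/2)^1 = 1/2).
Hamilton's rule with n recipients of equal r: n·r·B > C, so B > C/(n·r) = 0.19/(1·0.5) = 0.38.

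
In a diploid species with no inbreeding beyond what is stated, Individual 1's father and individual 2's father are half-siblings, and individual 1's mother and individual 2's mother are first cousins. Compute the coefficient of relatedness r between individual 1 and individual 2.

0.09375

With two independent routes of shared ancestry, r is the sum of the two contributions.
Individual 1 and individual 2 are related in two ways: half first cousins through their fathers (r = 1/16) and second cousins through their mothers (r = 1/32).
r = 1/16 + 1/32 = 0.09375.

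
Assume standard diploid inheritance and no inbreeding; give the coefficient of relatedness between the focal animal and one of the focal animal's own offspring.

0.5

Each parent–offspring link contributes a factor of 1/2, and independent paths through distinct common ancestors add.
One parent–offspring link: r = (1/2)^1 = 1/2.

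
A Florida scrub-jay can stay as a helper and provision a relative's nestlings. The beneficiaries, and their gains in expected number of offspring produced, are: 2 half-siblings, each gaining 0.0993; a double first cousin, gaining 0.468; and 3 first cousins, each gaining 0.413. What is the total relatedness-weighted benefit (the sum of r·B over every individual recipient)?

r to a half-sibling = 1/4 (half-sibs share one parent — one path of length 2: r = (1/2)^2 = 1/4).
r to a double first cousin = 0.25 (double first cousins share both grandparent pairs — four paths of length 4: r = 4·(1/2)^4 = 1/4).
r to a first cousin = 0.125 (first cousins share one grandparent pair — two paths of length 4: r = 2·(1/2)^4 = 1/8).
Summing one r·B term per recipient: 2·0.25·0.0993 + 1·0.25·0.468 + 3·0.125·0.413 = 0.321525.

0.321525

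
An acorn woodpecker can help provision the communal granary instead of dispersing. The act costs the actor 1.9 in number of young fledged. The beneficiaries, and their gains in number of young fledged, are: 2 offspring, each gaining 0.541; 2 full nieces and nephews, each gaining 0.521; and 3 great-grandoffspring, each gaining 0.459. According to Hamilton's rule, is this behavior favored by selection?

No

Hamilton's rule: the trait is favored when the sum of r·B over every recipient exceeds the actor's cost C.
r to an offspring = 1/2 (one parent–offspring link: r = (1/2)^1 = 1/2).
r to a full niece or nephew = 0.25 (full aunt/uncle↔niece/nephew: two paths of length 3 through the shared grandparent pair: r = 2·(1/2)^3 = 1/4).
r to a great-grandoffspring = 1/8 (three parent–offspring links: r = (1/2)^3 = 1/8).
Summing one r·B term per recipient: 2·0.5·0.541 + 2·0.25·0.521 + 3·0.125·0.459 = 0.973625.
0.973625 < 1.9: the indirect benefit is less than the cost.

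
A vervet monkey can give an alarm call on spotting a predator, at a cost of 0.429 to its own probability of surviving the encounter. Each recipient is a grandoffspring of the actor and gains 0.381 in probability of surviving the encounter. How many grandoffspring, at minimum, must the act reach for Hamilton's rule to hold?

r to a grandoffspring = 1/4 (two parent–offspring links: r = (1/2)^2 = 1/4).
Hamilton's rule: n·r·B > C  ⇒  n > C/(r·B) = 0.429/(0.25·0.381) = 4.504.
The smallest integer exceeding 4.504 is 5.

5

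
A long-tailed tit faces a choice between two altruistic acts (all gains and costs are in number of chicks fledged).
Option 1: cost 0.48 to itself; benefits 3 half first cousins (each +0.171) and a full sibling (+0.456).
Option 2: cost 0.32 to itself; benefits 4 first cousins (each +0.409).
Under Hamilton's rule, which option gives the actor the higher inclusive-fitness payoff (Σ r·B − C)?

Option 1: r to a half first cousin = 0.0625.
Option 1: r to a full sibling = 0.5.
Option 1: Σ r·B − C = (3·0.0625·0.171 + 1·0.5·0.456) − 0.48 = -0.2199375.
Option 2: r to a first cousin = 0.125.
Option 2: Σ r·B − C = (4·0.125·0.409) − 0.32 = -0.1155.
Option 2 has the higher net inclusive-fitness payoff.

Option 2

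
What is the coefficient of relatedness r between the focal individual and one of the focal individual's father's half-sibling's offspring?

0.0625

Each parent–offspring link contributes a factor of 1/2, and independent paths through distinct common ancestors add.
Half first cousins share one grandparent — one path of length 4: r = (1/2)^4 = 1/16.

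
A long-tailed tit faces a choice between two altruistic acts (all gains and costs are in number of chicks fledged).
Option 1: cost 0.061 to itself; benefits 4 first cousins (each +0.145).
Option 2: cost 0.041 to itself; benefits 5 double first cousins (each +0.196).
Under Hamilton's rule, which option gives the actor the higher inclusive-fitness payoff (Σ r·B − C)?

Option 2

Option 1: r to a first cousin = 0.125.
Option 1: Σ r·B − C = (4·0.125·0.145) − 0.061 = 0.0115.
Option 2: r to a double first cousin = 0.25.
Option 2: Σ r·B − C = (5·0.25·0.196) − 0.041 = 0.204.
Option 2 has the higher net inclusive-fitness payoff.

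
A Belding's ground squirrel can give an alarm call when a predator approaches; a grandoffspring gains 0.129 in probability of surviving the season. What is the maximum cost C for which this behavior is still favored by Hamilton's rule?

0.03225

r to a grandoffspring = 1/4 (two parent–offspring links: r = (1/2)^2 = 1/4).
Hamilton's rule: n·r·B > C, so the trait is favored while C < n·r·B = 1·0.25·0.129 = 0.03225.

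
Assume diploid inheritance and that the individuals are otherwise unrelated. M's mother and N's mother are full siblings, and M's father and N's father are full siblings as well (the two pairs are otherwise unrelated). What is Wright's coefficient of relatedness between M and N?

0.25

With two independent routes of shared ancestry, r is the sum of the two contributions.
M and N are related in two ways: first cousins through their mothers (r = 1/8) and first cousins through their fathers (r = 1/8) — i.e. double first cousins.
r = 1/8 + 1/8 = 1/4 = 0.25.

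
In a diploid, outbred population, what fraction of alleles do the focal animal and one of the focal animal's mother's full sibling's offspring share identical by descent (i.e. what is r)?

0.125

Each parent–offspring link contributes a factor of 1/2, and independent paths through distinct common ancestors add.
First cousins share one grandparent pair — two paths of length 4: r = 2·(1/2)^4 = 1/8.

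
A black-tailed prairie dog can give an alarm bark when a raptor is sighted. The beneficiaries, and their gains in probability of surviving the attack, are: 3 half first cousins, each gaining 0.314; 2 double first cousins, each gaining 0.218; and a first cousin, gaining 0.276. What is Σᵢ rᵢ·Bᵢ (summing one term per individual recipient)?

0.202375

r to a half first cousin = 0.0625 (half first cousins share one grandparent — one path of length 4: r = (1/2)^4 = 1/16).
r to a double first cousin = 0.25 (double first cousins share both grandparent pairs — four paths of length 4: r = 4·(1/2)^4 = 1/4).
r to a first cousin = 1/8 (first cousins share one grandparent pair — two paths of length 4: r = 2·(1/2)^4 = 1/8).
Summing one r·B term per recipient: 3·0.0625·0.314 + 2·0.25·0.218 + 1·0.125·0.276 = 0.202375.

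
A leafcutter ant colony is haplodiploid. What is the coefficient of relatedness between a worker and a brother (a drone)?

Her haploid brother carries none of their father's genes and a random half of their mother's genome; that half matches the maternal half of her own genome with probability 1/2: r = 1/2 · 1/2 = 1/4.

0.25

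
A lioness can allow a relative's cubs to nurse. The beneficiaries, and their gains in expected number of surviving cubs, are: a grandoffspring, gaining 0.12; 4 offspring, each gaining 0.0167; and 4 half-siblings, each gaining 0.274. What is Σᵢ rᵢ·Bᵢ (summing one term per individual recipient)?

r to a grandoffspring = 0.25 (two parent–offspring links: r = (1/2)^2 = 1/4).
r to an offspring = 1/2 (one parent–offspring link: r = (1/2)^1 = 1/2).
r to a half-sibling = 1/4 (half-sibs share one parent — one path of length 2: r = (1/2)^2 = 1/4).
Summing one r·B term per recipient: 1·0.25·0.12 + 4·0.5·0.0167 + 4·0.25·0.274 = 0.3374.

0.3374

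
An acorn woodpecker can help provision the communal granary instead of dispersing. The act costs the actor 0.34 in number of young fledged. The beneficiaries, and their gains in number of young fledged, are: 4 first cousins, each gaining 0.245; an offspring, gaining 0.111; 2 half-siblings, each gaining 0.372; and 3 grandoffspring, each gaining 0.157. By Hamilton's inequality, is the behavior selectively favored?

Hamilton's rule: the trait is favored when the sum of r·B over every recipient exceeds the actor's cost C.
r to a first cousin = 1/8 (first cousins share one grandparent pair — two paths of length 4: r = 2·(1/2)^4 = 1/8).
r to an offspring = 1/2 (one parent–offspring link: r = (1/2)^1 = 1/2).
r to a half-sibling = 1/4 (half-sibs share one parent — one path of length 2: r = (1/2)^2 = 1/4).
r to a grandoffspring = 0.25 (two parent–offspring links: r = (1/2)^2 = 1/4).
Summing one r·B term per recipient: 4·0.125·0.245 + 1·0.5·0.111 + 2·0.25·0.372 + 3·0.25·0.157 = 0.48175.
0.48175 > 0.34: the indirect benefit exceeds the cost.

Yes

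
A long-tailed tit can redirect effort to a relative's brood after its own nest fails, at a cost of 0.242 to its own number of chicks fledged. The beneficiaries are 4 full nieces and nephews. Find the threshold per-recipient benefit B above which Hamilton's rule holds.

0.242

r to a full niece or nephew = 1/4 (full aunt/uncle↔niece/nephew: two paths of length 3 through the shared grandparent pair: r = 2·(1/2)^3 = 1/4).
Hamilton's rule with n recipients of equal r: n·r·B > C, so B > C/(n·r) = 0.242/(4·0.25) = 0.242.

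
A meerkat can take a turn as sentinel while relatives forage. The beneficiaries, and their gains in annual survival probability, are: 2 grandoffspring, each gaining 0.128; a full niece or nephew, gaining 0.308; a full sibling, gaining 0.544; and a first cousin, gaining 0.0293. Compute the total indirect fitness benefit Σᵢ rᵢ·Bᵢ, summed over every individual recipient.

r to a grandoffspring = 0.25 (two parent–offspring links: r = (1/2)^2 = 1/4).
r to a full niece or nephew = 1/4 (full aunt/uncle↔niece/nephew: two paths of length 3 through the shared grandparent pair: r = 2·(1/2)^3 = 1/4).
r to a full sibling = 0.5 (full sibs share both parents — two paths of length 2: r = 2·(1/2)^2 = 1/2).
r to a first cousin = 0.125 (first cousins share one grandparent pair — two paths of length 4: r = 2·(1/2)^4 = 1/8).
Summing one r·B term per recipient: 2·0.25·0.128 + 1·0.25·0.308 + 1·0.5·0.544 + 1·0.125·0.0293 = 0.4166625.

0.4166625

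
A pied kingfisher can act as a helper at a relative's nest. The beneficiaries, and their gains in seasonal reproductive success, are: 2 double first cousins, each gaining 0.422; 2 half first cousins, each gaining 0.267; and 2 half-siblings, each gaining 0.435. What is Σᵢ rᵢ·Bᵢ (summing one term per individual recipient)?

0.461875

r to a double first cousin = 1/4 (double first cousins share both grandparent pairs — four paths of length 4: r = 4·(1/2)^4 = 1/4).
r to a half first cousin = 0.0625 (half first cousins share one grandparent — one path of length 4: r = (1/2)^4 = 1/16).
r to a half-sibling = 1/4 (half-sibs share one parent — one path of length 2: r = (1/2)^2 = 1/4).
Summing one r·B term per recipient: 2·0.25·0.422 + 2·0.0625·0.267 + 2·0.25·0.435 = 0.461875.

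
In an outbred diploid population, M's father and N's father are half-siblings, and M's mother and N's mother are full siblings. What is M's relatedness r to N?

Relatedness sums over independent paths through distinct common ancestors.
M and N are related in two ways: half first cousins through their fathers (r = 1/16) and first cousins through their mothers (r = 1/8).
r = 1/16 + 1/8 = 3/16 = 0.1875.

0.1875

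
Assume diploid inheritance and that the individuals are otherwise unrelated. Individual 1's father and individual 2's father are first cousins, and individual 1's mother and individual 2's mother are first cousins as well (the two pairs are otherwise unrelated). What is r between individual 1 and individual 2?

With two independent routes of shared ancestry, r is the sum of the two contributions.
Individual 1 and individual 2 are related in two ways: second cousins through their fathers (r = 1/32) and second cousins through their mothers (r = 1/32).
r = 1/32 + 1/32 = 0.0625.

0.0625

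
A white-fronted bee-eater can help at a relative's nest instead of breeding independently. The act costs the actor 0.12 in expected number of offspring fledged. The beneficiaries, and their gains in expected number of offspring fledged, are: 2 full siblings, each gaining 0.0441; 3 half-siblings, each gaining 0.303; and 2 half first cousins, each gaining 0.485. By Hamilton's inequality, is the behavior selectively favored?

Hamilton's rule: the trait is favored when the sum of r·B over every recipient exceeds the actor's cost C.
r to a full sibling = 1/2 (full sibs share both parents — two paths of length 2: r = 2·(1/2)^2 = 1/2).
r to a half-sibling = 1/4 (half-sibs share one parent — one path of length 2: r = (1/2)^2 = 1/4).
r to a half first cousin = 1/16 (half first cousins share one grandparent — one path of length 4: r = (1/2)^4 = 1/16).
Summing one r·B term per recipient: 2·0.5·0.0441 + 3·0.25·0.303 + 2·0.0625·0.485 = 0.331975.
0.331975 > 0.12: the indirect benefit exceeds the cost.

Yes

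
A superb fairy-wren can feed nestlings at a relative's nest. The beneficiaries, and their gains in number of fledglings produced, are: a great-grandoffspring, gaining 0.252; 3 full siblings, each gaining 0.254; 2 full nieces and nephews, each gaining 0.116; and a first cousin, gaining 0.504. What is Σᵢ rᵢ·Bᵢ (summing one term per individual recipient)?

0.5335

r to a great-grandoffspring = 1/8 (three parent–offspring links: r = (1/2)^3 = 1/8).
r to a full sibling = 1/2 (full sibs share both parents — two paths of length 2: r = 2·(1/2)^2 = 1/2).
r to a full niece or nephew = 0.25 (full aunt/uncle↔niece/nephew: two paths of length 3 through the shared grandparent pair: r = 2·(1/2)^3 = 1/4).
r to a first cousin = 0.125 (first cousins share one grandparent pair — two paths of length 4: r = 2·(1/2)^4 = 1/8).
Summing one r·B term per recipient: 1·0.125·0.252 + 3·0.5·0.254 + 2·0.25·0.116 + 1·0.125·0.504 = 0.5335.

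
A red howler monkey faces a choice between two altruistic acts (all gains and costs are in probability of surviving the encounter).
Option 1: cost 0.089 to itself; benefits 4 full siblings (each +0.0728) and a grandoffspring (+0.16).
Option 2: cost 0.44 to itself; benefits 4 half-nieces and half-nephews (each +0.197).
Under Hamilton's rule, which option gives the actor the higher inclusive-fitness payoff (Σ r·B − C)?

Option 1: r to a full sibling = 0.5.
Option 1: r to a grandoffspring = 0.25.
Option 1: Σ r·B − C = (4·0.5·0.0728 + 1·0.25·0.16) − 0.089 = 0.0966.
Option 2: r to a half-niece or half-nephew = 0.125.
Option 2: Σ r·B − C = (4·0.125·0.197) − 0.44 = -0.3415.
Option 1 has the higher net inclusive-fitness payoff.

Option 1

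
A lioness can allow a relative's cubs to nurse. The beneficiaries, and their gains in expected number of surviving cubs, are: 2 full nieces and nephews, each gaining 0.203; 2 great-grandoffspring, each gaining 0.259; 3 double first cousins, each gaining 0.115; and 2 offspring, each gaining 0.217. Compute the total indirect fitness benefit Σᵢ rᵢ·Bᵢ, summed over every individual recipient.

0.4695

r to a full niece or nephew = 1/4 (full aunt/uncle↔niece/nephew: two paths of length 3 through the shared grandparent pair: r = 2·(1/2)^3 = 1/4).
r to a great-grandoffspring = 1/8 (three parent–offspring links: r = (1/2)^3 = 1/8).
r to a double first cousin = 1/4 (double first cousins share both grandparent pairs — four paths of length 4: r = 4·(1/2)^4 = 1/4).
r to an offspring = 0.5 (one parent–offspring link: r = (1/2)^1 = 1/2).
Summing one r·B term per recipient: 2·0.25·0.203 + 2·0.125·0.259 + 3·0.25·0.115 + 2·0.5·0.217 = 0.4695.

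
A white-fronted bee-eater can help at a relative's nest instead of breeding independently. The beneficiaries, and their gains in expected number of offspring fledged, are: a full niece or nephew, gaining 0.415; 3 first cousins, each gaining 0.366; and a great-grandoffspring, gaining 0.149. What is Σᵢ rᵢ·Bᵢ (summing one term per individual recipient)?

r to a full niece or nephew = 0.25 (full aunt/uncle↔niece/nephew: two paths of length 3 through the shared grandparent pair: r = 2·(1/2)^3 = 1/4).
r to a first cousin = 0.125 (first cousins share one grandparent pair — two paths of length 4: r = 2·(1/2)^4 = 1/8).
r to a great-grandoffspring = 0.125 (three parent–offspring links: r = (1/2)^3 = 1/8).
Summing one r·B term per recipient: 1·0.25·0.415 + 3·0.125·0.366 + 1·0.125·0.149 = 0.259625.

0.259625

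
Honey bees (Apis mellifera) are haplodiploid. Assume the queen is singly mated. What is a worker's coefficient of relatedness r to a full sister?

0.75

Haplodiploid full sisters inherit their father's entire haploid genome identically (contributing 1/2) and on average half of their mother's contribution (1/2 · 1/2 = 1/4); r = 1/2 + 1/4 = 3/4.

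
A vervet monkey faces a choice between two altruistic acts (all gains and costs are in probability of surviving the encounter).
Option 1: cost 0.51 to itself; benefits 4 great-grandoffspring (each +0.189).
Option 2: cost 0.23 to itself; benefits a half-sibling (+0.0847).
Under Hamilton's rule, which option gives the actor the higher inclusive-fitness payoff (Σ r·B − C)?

Option 1: r to a great-grandoffspring = 0.125.
Option 1: Σ r·B − C = (4·0.125·0.189) − 0.51 = -0.4155.
Option 2: r to a half-sibling = 0.25.
Option 2: Σ r·B − C = (1·0.25·0.0847) − 0.23 = -0.208825.
Option 2 has the higher net inclusive-fitness payoff.

Option 2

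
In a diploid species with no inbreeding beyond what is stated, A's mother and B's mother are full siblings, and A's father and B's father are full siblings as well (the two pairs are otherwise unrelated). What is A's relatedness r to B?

0.25

Independent pedigree routes through distinct common ancestors add.
A and B are related in two ways: first cousins through their mothers (r = 1/8) and first cousins through their fathers (r = 1/8) — i.e. double first cousins.
r = 1/8 + 1/8 = 0.25.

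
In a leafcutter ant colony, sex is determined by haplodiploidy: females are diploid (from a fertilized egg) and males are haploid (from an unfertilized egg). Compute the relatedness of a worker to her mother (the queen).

0.5

One meiotic link between diploid queen and diploid daughter: r = 1/2.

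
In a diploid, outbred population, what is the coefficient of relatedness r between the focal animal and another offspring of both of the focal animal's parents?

0.5

Each parent–offspring link contributes a factor of 1/2, and independent paths through distinct common ancestors add.
Full sibs share both parents — two paths of length 2: r = 2·(1/2)^2 = 1/2.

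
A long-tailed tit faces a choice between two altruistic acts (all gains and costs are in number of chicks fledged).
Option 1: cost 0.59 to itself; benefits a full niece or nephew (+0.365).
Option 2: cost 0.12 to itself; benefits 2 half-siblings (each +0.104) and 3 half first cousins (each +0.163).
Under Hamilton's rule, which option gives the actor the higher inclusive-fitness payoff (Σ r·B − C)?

Option 1: r to a full niece or nephew = 0.25.
Option 1: Σ r·B − C = (1·0.25·0.365) − 0.59 = -0.49875.
Option 2: r to a half-sibling = 0.25.
Option 2: r to a half first cousin = 0.0625.
Option 2: Σ r·B − C = (2·0.25·0.104 + 3·0.0625·0.163) − 0.12 = -0.0374375.
Option 2 has the higher net inclusive-fitness payoff.

Option 2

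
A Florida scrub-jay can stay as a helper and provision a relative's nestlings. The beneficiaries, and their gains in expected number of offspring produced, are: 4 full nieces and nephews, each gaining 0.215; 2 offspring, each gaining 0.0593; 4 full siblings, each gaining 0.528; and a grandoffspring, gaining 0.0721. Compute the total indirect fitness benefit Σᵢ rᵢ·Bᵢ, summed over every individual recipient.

r to a full niece or nephew = 0.25 (full aunt/uncle↔niece/nephew: two paths of length 3 through the shared grandparent pair: r = 2·(1/2)^3 = 1/4).
r to an offspring = 1/2 (one parent–offspring link: r = (1/2)^1 = 1/2).
r to a full sibling = 0.5 (full sibs share both parents — two paths of length 2: r = 2·(1/2)^2 = 1/2).
r to a grandoffspring = 0.25 (two parent–offspring links: r = (1/2)^2 = 1/4).
Summing one r·B term per recipient: 4·0.25·0.215 + 2·0.5·0.0593 + 4·0.5·0.528 + 1·0.25·0.0721 = 1.348325.

1.348325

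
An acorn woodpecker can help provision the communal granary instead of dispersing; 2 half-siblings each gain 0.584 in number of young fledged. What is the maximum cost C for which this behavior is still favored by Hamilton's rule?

0.292

r to a half-sibling = 0.25 (half-sibs share one parent — one path of length 2: r = (1/2)^2 = 1/4).
Hamilton's rule: n·r·B > C, so the trait is favored while C < n·r·B = 2·0.25·0.584 = 0.292.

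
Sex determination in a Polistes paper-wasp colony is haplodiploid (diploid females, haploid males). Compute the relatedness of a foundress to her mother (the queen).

One meiotic link between diploid queen and diploid daughter: r = 1/2.

0.5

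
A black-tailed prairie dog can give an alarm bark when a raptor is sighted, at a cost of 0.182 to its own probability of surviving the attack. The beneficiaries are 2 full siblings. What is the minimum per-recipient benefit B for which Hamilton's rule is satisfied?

0.182

r to a full sibling = 0.5 (full sibs share both parents — two paths of length 2: r = 2·(1/2)^2 = 1/2).
Hamilton's rule with n recipients of equal r: n·r·B > C, so B > C/(n·r) = 0.182/(2·0.5) = 0.182.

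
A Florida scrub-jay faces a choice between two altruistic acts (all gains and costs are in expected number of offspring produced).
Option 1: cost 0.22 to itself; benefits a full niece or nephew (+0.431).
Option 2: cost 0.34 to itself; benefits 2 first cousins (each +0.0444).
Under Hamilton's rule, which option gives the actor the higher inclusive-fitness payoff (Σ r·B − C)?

Option 1

Option 1: r to a full niece or nephew = 0.25.
Option 1: Σ r·B − C = (1·0.25·0.431) − 0.22 = -0.11225.
Option 2: r to a first cousin = 0.125.
Option 2: Σ r·B − C = (2·0.125·0.0444) − 0.34 = -0.3289.
Option 1 has the higher net inclusive-fitness payoff.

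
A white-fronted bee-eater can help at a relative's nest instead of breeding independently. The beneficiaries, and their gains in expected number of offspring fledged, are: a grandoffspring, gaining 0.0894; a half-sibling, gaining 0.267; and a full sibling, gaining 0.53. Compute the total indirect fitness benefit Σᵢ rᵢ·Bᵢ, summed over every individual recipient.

r to a grandoffspring = 1/4 (two parent–offspring links: r = (1/2)^2 = 1/4).
r to a half-sibling = 0.25 (half-sibs share one parent — one path of length 2: r = (1/2)^2 = 1/4).
r to a full sibling = 0.5 (full sibs share both parents — two paths of length 2: r = 2·(1/2)^2 = 1/2).
Summing one r·B term per recipient: 1·0.25·0.0894 + 1·0.25·0.267 + 1·0.5·0.53 = 0.3541.

0.3541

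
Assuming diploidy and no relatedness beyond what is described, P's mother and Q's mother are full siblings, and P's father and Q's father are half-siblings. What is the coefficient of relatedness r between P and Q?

0.1875

Relatedness sums over independent paths through distinct common ancestors.
P and Q are related in two ways: first cousins through their mothers (r = 1/8) and half first cousins through their fathers (r = 1/16).
r = 1/8 + 1/16 = 0.1875.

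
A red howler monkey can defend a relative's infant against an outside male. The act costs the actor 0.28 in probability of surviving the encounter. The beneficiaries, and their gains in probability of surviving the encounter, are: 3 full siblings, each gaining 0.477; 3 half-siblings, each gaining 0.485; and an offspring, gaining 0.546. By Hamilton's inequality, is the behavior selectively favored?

Yes

Hamilton's rule: the trait is favored when the sum of r·B over every recipient exceeds the actor's cost C.
r to a full sibling = 1/2 (full sibs share both parents — two paths of length 2: r = 2·(1/2)^2 = 1/2).
r to a half-sibling = 1/4 (half-sibs share one parent — one path of length 2: r = (1/2)^2 = 1/4).
r to an offspring = 0.5 (one parent–offspring link: r = (1/2)^1 = 1/2).
Summing one r·B term per recipient: 3·0.5·0.477 + 3·0.25·0.485 + 1·0.5·0.546 = 1.35225.
1.35225 > 0.28: the indirect benefit exceeds the cost.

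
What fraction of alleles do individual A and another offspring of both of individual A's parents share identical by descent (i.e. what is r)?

0.5

Each parent–offspring link contributes a factor of 1/2, and independent paths through distinct common ancestors add.
Full sibs share both parents — two paths of length 2: r = 2·(1/2)^2 = 1/2.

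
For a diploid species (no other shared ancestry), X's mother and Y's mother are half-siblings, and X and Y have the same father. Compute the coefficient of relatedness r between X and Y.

Relatedness sums over independent paths through distinct common ancestors.
X and Y are related in two ways: half first cousins through their mothers (r = 1/16) and half-sibs through their shared father (r = 1/4).
r = 1/16 + 1/4 = 5/16 = 0.3125.

0.3125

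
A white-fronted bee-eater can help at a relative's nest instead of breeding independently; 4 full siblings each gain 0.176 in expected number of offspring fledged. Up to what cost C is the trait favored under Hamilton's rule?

0.352

r to a full sibling = 0.5 (full sibs share both parents — two paths of length 2: r = 2·(1/2)^2 = 1/2).
Hamilton's rule: n·r·B > C, so the trait is favored while C < n·r·B = 4·0.5·0.176 = 0.352.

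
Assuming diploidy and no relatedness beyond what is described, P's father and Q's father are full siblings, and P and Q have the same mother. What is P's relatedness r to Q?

0.375

With two independent routes of shared ancestry, r is the sum of the two contributions.
P and Q are related in two ways: first cousins through their fathers (r = 1/8) and half-sibs through their shared mother (r = 1/4).
r = 1/8 + 1/4 = 0.375.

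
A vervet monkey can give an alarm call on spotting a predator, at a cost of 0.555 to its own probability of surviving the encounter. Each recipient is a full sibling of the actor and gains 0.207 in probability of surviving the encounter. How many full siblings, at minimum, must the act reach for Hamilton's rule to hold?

6

r to a full sibling = 0.5 (full sibs share both parents — two paths of length 2: r = 2·(1/2)^2 = 1/2).
Hamilton's rule: n·r·B > C  ⇒  n > C/(r·B) = 0.555/(0.5·0.207) = 5.362.
The smallest integer exceeding 5.362 is 6.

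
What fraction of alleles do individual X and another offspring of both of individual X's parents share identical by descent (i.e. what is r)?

0.5

Each parent–offspring link contributes a factor of 1/2, and independent paths through distinct common ancestors add.
Full sibs share both parents — two paths of length 2: r = 2·(1/2)^2 = 1/2.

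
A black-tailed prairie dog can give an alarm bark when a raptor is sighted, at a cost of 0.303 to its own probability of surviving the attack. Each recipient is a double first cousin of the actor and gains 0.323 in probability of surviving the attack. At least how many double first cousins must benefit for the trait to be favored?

4

r to a double first cousin = 1/4 (double first cousins share both grandparent pairs — four paths of length 4: r = 4·(1/2)^4 = 1/4).
Hamilton's rule: n·r·B > C  ⇒  n > C/(r·B) = 0.303/(0.25·0.323) = 3.752.
The smallest integer exceeding 3.752 is 4.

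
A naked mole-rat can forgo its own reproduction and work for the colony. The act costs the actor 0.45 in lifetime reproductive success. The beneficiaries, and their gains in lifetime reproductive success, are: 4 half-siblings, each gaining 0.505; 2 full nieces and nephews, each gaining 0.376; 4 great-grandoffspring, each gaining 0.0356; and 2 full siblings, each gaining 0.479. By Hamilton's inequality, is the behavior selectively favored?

Yes

Hamilton's rule: the trait is favored when the sum of r·B over every recipient exceeds the actor's cost C.
r to a half-sibling = 0.25 (half-sibs share one parent — one path of length 2: r = (1/2)^2 = 1/4).
r to a full niece or nephew = 1/4 (full aunt/uncle↔niece/nephew: two paths of length 3 through the shared grandparent pair: r = 2·(1/2)^3 = 1/4).
r to a great-grandoffspring = 1/8 (three parent–offspring links: r = (1/2)^3 = 1/8).
r to a full sibling = 0.5 (full sibs share both parents — two paths of length 2: r = 2·(1/2)^2 = 1/2).
Summing one r·B term per recipient: 4·0.25·0.505 + 2·0.25·0.376 + 4·0.125·0.0356 + 2·0.5·0.479 = 1.1898.
1.1898 > 0.45: the indirect benefit exceeds the cost.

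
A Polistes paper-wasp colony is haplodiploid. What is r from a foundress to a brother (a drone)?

Her haploid brother carries none of their father's genes and a random half of their mother's genome; that half matches the maternal half of her own genome with probability 1/2: r = 1/2 · 1/2 = 1/4.

0.25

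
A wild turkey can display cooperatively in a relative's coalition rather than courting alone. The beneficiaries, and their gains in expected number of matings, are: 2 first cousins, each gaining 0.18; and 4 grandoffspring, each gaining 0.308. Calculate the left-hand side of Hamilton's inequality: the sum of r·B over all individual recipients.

0.353

r to a first cousin = 1/8 (first cousins share one grandparent pair — two paths of length 4: r = 2·(1/2)^4 = 1/8).
r to a grandoffspring = 1/4 (two parent–offspring links: r = (1/2)^2 = 1/4).
Summing one r·B term per recipient: 2·0.125·0.18 + 4·0.25·0.308 = 0.353.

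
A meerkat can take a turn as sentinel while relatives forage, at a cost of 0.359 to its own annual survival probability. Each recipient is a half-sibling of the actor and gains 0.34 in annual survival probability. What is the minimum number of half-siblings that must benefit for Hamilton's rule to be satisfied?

r to a half-sibling = 0.25 (half-sibs share one parent — one path of length 2: r = (1/2)^2 = 1/4).
Hamilton's rule: n·r·B > C  ⇒  n > C/(r·B) = 0.359/(0.25·0.34) = 4.224.
The smallest integer exceeding 4.224 is 5.

5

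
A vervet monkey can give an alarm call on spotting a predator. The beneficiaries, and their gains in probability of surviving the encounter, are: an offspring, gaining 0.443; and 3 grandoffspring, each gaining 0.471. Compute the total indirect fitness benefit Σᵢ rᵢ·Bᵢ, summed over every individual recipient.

r to an offspring = 1/2 (one parent–offspring link: r = (1/2)^1 = 1/2).
r to a grandoffspring = 0.25 (two parent–offspring links: r = (1/2)^2 = 1/4).
Summing one r·B term per recipient: 1·0.5·0.443 + 3·0.25·0.471 = 0.57475.

0.57475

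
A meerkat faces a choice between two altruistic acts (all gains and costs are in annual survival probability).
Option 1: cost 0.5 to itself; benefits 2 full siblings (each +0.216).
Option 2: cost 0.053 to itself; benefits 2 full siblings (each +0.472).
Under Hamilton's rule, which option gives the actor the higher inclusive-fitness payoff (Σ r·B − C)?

Option 1: r to a full sibling = 0.5.
Option 1: Σ r·B − C = (2·0.5·0.216) − 0.5 = -0.284.
Option 2: r to a full sibling = 0.5.
Option 2: Σ r·B − C = (2·0.5·0.472) − 0.053 = 0.419.
Option 2 has the higher net inclusive-fitness payoff.

Option 2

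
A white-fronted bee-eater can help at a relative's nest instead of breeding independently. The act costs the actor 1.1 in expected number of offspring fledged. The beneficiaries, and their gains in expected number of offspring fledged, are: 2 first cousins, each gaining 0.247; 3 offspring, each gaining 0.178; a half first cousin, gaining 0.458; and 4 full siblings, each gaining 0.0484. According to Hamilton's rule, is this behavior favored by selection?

Hamilton's rule: the trait is favored when the sum of r·B over every recipient exceeds the actor's cost C.
r to a first cousin = 0.125 (first cousins share one grandparent pair — two paths of length 4: r = 2·(1/2)^4 = 1/8).
r to an offspring = 1/2 (one parent–offspring link: r = (1/2)^1 = 1/2).
r to a half first cousin = 1/16 (half first cousins share one grandparent — one path of length 4: r = (1/2)^4 = 1/16).
r to a full sibling = 1/2 (full sibs share both parents — two paths of length 2: r = 2·(1/2)^2 = 1/2).
Summing one r·B term per recipient: 2·0.125·0.247 + 3·0.5·0.178 + 1·0.0625·0.458 + 4·0.5·0.0484 = 0.454175.
0.454175 < 1.1: the indirect benefit is less than the cost.

No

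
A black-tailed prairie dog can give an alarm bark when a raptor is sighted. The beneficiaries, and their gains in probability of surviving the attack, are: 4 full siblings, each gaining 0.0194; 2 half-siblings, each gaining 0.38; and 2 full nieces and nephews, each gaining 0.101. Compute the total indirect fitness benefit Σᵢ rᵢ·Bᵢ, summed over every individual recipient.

r to a full sibling = 0.5 (full sibs share both parents — two paths of length 2: r = 2·(1/2)^2 = 1/2).
r to a half-sibling = 0.25 (half-sibs share one parent — one path of length 2: r = (1/2)^2 = 1/4).
r to a full niece or nephew = 1/4 (full aunt/uncle↔niece/nephew: two paths of length 3 through the shared grandparent pair: r = 2·(1/2)^3 = 1/4).
Summing one r·B term per recipient: 4·0.5·0.0194 + 2·0.25·0.38 + 2·0.25·0.101 = 0.2793.

0.2793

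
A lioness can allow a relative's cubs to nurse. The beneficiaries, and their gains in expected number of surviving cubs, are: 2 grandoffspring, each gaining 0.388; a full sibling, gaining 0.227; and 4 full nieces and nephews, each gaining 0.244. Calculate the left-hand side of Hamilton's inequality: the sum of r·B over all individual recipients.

r to a grandoffspring = 1/4 (two parent–offspring links: r = (1/2)^2 = 1/4).
r to a full sibling = 0.5 (full sibs share both parents — two paths of length 2: r = 2·(1/2)^2 = 1/2).
r to a full niece or nephew = 0.25 (full aunt/uncle↔niece/nephew: two paths of length 3 through the shared grandparent pair: r = 2·(1/2)^3 = 1/4).
Summing one r·B term per recipient: 2·0.25·0.388 + 1·0.5·0.227 + 4·0.25·0.244 = 0.5515.

0.5515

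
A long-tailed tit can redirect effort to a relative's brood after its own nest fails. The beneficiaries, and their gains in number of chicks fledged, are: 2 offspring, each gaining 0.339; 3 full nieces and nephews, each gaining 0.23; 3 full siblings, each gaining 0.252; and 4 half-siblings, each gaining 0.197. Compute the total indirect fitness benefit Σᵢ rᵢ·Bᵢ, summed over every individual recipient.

1.0865

r to an offspring = 0.5 (one parent–offspring link: r = (1/2)^1 = 1/2).
r to a full niece or nephew = 1/4 (full aunt/uncle↔niece/nephew: two paths of length 3 through the shared grandparent pair: r = 2·(1/2)^3 = 1/4).
r to a full sibling = 1/2 (full sibs share both parents — two paths of length 2: r = 2·(1/2)^2 = 1/2).
r to a half-sibling = 1/4 (half-sibs share one parent — one path of length 2: r = (1/2)^2 = 1/4).
Summing one r·B term per recipient: 2·0.5·0.339 + 3·0.25·0.23 + 3·0.5·0.252 + 4·0.25·0.197 = 1.0865.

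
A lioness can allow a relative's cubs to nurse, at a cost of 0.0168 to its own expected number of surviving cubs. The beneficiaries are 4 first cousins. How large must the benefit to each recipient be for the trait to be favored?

0.0336

r to a first cousin = 1/8 (first cousins share one grandparent pair — two paths of length 4: r = 2·(1/2)^4 = 1/8).
Hamilton's rule with n recipients of equal r: n·r·B > C, so B > C/(n·r) = 0.0168/(4·0.125) = 0.0336.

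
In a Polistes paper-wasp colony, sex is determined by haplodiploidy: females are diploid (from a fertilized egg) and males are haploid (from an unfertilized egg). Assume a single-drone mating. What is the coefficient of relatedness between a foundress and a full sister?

Haplodiploid full sisters inherit their father's entire haploid genome identically (contributing 1/2) and on average half of their mother's contribution (1/2 · 1/2 = 1/4); r = 1/2 + 1/4 = 3/4.

0.75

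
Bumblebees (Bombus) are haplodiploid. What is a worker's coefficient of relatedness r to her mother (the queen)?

0.5

One meiotic link between diploid queen and diploid daughter: r = 1/2.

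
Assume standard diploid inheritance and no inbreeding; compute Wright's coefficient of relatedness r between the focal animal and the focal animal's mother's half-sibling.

Each parent–offspring link contributes a factor of 1/2, and independent paths through distinct common ancestors add.
Half-aunt/uncle↔niece/nephew: one path of length 3: r = (1/2)^3 = 1/8.

0.125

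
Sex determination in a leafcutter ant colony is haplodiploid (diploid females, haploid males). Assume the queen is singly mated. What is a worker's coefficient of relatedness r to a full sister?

Haplodiploid full sisters inherit their father's entire haploid genome identically (contributing 1/2) and on average half of their mother's contribution (1/2 · 1/2 = 1/4); r = 1/2 + 1/4 = 3/4.

0.75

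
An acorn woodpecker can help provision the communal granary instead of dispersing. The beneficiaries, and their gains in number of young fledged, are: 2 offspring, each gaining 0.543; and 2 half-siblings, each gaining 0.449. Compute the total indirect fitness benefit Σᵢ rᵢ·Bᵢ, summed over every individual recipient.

r to an offspring = 0.5 (one parent–offspring link: r = (1/2)^1 = 1/2).
r to a half-sibling = 0.25 (half-sibs share one parent — one path of length 2: r = (1/2)^2 = 1/4).
Summing one r·B term per recipient: 2·0.5·0.543 + 2·0.25·0.449 = 0.7675.

0.7675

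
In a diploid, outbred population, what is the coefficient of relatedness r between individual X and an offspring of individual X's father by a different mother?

0.25

Each parent–offspring link contributes a factor of 1/2, and independent paths through distinct common ancestors add.
Half-sibs share one parent — one path of length 2: r = (1/2)^2 = 1/4.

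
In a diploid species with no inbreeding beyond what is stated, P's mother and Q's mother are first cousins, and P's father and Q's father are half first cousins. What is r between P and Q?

0.046875

Relatedness sums over independent paths through distinct common ancestors.
P and Q are related in two ways: second cousins through their mothers (r = 1/32) and half second cousins through their fathers (r = 1/64).
r = 1/32 + 1/64 = 3/64 = 0.046875.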